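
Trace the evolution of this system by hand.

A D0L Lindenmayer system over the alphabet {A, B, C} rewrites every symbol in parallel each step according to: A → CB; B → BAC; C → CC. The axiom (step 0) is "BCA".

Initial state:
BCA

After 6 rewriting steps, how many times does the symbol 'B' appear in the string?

k=0  BCA
k=1  BACCCCB
k=2  BACCBCCCCCCCCBAC
k=3  BACCBCCCCBACCCCCCCCCCCCCCCCCBACCBCC
k=4  BACCBCCCCBACCCCCCCCCBACCBCCCCCCCCCCCCCCCCCCCCCCCCCCCCCCCCCCBACCBCCCCBACCCCC
k=5  BACCBCCCCBACCCCCCCCCBACCBCCCCCCCCCCCCCCCCCCBACCBCCCCBACCCC…CCCCCCCCCCCCCCCCCCCCCCCBACCBCCCCBACCCCCCCCCBACCBCCCCCCCCCC  (len 158)
k=6  BACCBCCCCBACCCCCCCCCBACCBCCCCCCCCCCCCCCCCCCBACCBCCCCBACCCC…CCCBACCBCCCCCCCCCCCCCCCCCCBACCBCCCCBACCCCCCCCCCCCCCCCCCCCC  (len 329)

21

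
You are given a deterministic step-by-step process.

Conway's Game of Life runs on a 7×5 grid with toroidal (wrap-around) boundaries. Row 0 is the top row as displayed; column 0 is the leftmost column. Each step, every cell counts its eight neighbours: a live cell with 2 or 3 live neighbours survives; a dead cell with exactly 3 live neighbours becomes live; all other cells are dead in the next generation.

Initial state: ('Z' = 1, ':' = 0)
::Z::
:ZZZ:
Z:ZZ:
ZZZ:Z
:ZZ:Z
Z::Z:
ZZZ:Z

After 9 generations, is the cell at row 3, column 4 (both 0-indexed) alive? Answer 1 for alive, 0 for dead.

0

k=0  ::Z::
:ZZZ:
Z:ZZ:
ZZZ:Z
:ZZ:Z
Z::Z:
ZZZ:Z
k=1  ::::Z
::::Z
:::::
:::::
:::::
:::::
Z:Z:Z
k=2  ::::Z
:::::
:::::
:::::
:::::
:::::
Z::ZZ
k=3  Z::ZZ
:::::
:::::
:::::
:::::
::::Z
Z::ZZ
k=4  Z::Z:
::::Z
:::::
:::::
:::::
Z::ZZ
:::::
k=5  ::::Z
::::Z
:::::
:::::
::::Z
::::Z
Z::Z:
k=6  Z::ZZ
:::::
:::::
:::::
:::::
Z::ZZ
Z::Z:
k=7  Z::Z:
::::Z
:::::
:::::
::::Z
Z::Z:
:ZZ::
k=8  ZZZZZ
::::Z
:::::
:::::
::::Z
ZZZZZ
ZZZZ:
k=9  :::::
:ZZ:Z
:::::
:::::
:ZZ:Z
:::::
:::::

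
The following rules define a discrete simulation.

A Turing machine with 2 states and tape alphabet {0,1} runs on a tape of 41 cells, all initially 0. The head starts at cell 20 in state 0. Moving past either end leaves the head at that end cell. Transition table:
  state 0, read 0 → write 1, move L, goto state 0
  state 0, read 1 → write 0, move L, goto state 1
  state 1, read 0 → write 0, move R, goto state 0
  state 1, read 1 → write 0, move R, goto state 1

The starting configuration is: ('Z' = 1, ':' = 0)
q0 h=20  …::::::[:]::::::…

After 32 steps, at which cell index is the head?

0

gen 0: q0 h=20  …::::::[:]::::::…
gen 1: q0 h=19  …::::::[:]Z:::::…
gen 2: q0 h=18  …::::::[:]ZZ::::…
gen 3: q0 h=17  …::::::[:]ZZZ:::…
gen 4: q0 h=16  …::::::[:]ZZZZ::…
gen 5: q0 h=15  …::::::[:]ZZZZZ:…
gen 6: q0 h=14  …::::::[:]ZZZZZZ…
gen 7: q0 h=13  …::::::[:]ZZZZZZ…
gen 8: q0 h=12  …::::::[:]ZZZZZZ…
gen 9: q0 h=11  …::::::[:]ZZZZZZ…
gen 10: q0 h=10  …::::::[:]ZZZZZZ…
gen 11: q0 h= 9  …::::::[:]ZZZZZZ…
gen 12: q0 h= 8  …::::::[:]ZZZZZZ…
gen 13: q0 h= 7  …::::::[:]ZZZZZZ…
gen 14: q0 h= 6  |::::::[:]ZZZZZZ…
gen 15: q0 h= 5  |:::::[:]ZZZZZZ…
gen 16: q0 h= 4  |::::[:]ZZZZZZ…
gen 17: q0 h= 3  |:::[:]ZZZZZZ…
gen 18: q0 h= 2  |::[:]ZZZZZZ…
gen 19: q0 h= 1  |:[:]ZZZZZZ…
gen 20: q0 h= 0  |[:]ZZZZZZ…
gen 21: q0 h= 0  |[Z]ZZZZZZ…
gen 22: q1 h= 0  |[:]ZZZZZZ…
gen 23: q0 h= 1  |:[Z]ZZZZZZ…
gen 24: q1 h= 0  |[:]:ZZZZZ…
gen 25: q0 h= 1  |:[:]ZZZZZZ…
gen 26: q0 h= 0  |[:]ZZZZZZ…
gen 27: q0 h= 0  |[Z]ZZZZZZ…
gen 28: q1 h= 0  |[:]ZZZZZZ…
gen 29: q0 h= 1  |:[Z]ZZZZZZ…
gen 30: q1 h= 0  |[:]:ZZZZZ…
gen 31: q0 h= 1  |:[:]ZZZZZZ…
gen 32: q0 h= 0  |[:]ZZZZZZ…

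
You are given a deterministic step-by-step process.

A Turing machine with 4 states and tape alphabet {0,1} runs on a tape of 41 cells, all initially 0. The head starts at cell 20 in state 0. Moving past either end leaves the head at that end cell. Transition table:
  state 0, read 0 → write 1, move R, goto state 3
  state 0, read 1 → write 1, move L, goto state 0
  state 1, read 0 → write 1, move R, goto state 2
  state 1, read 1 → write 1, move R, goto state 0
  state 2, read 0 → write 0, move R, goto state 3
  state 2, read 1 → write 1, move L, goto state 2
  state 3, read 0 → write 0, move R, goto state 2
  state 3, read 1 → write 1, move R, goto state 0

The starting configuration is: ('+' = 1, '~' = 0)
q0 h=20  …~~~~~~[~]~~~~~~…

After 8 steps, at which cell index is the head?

28

k=0  q0 h=20  …~~~~~~[~]~~~~~~…
k=1  q3 h=21  …~~~~~+[~]~~~~~~…
k=2  q2 h=22  …~~~~+~[~]~~~~~~…
k=3  q3 h=23  …~~~+~~[~]~~~~~~…
k=4  q2 h=24  …~~+~~~[~]~~~~~~…
k=5  q3 h=25  …~+~~~~[~]~~~~~~…
k=6  q2 h=26  …+~~~~~[~]~~~~~~…
k=7  q3 h=27  …~~~~~~[~]~~~~~~…
k=8  q2 h=28  …~~~~~~[~]~~~~~~…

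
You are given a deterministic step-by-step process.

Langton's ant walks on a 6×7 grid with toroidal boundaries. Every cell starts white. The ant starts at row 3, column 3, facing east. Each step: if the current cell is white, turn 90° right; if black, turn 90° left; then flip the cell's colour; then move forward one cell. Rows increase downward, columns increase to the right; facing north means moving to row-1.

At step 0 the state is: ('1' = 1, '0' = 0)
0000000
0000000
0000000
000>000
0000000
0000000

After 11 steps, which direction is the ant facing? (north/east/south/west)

k=0  0000000
0000000
0000000
000>000
0000000
0000000
k=1  0000000
0000000
0000000
0001000
000v000
0000000
k=2  0000000
0000000
0000000
0001000
00<1000
0000000
k=3  0000000
0000000
0000000
00^1000
0011000
0000000
k=4  0000000
0000000
0000000
001>000
0011000
0000000
k=5  0000000
0000000
000^000
0010000
0011000
0000000
k=6  0000000
0000000
0001>00
0010000
0011000
0000000
k=7  0000000
0000000
0001100
0010v00
0011000
0000000
k=8  0000000
0000000
0001100
001<100
0011000
0000000
k=9  0000000
0000000
000^100
0011100
0011000
0000000
k=10  0000000
0000000
00<0100
0011100
0011000
0000000
k=11  0000000
00^0000
0010100
0011100
0011000
0000000

north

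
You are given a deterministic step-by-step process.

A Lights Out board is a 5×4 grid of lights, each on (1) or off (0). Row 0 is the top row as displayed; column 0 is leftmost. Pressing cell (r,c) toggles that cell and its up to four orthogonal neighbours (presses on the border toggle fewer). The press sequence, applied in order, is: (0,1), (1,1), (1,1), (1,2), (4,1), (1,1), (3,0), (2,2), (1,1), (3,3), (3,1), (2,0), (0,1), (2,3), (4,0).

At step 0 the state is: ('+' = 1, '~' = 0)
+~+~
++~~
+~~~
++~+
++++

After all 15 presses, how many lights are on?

[0] +~+~
++~~
+~~~
++~+
++++
[1] ~+~~
+~~~
+~~~
++~+
++++
[2] ~~~~
~++~
++~~
++~+
++++
[3] ~+~~
+~~~
+~~~
++~+
++++
[4] ~++~
++++
+~+~
++~+
++++
[5] ~++~
++++
+~+~
+~~+
~~~+
[6] ~~+~
~~~+
+++~
+~~+
~~~+
[7] ~~+~
~~~+
~++~
~+~+
+~~+
[8] ~~+~
~~++
~~~+
~+++
+~~+
[9] ~++~
++~+
~+~+
~+++
+~~+
[10] ~++~
++~+
~+~~
~+~~
+~~~
[11] ~++~
++~+
~~~~
+~+~
++~~
[12] ~++~
~+~+
++~~
~~+~
++~~
[13] +~~~
~~~+
++~~
~~+~
++~~
[14] +~~~
~~~~
++++
~~++
++~~
[15] +~~~
~~~~
++++
+~++
~~~~

8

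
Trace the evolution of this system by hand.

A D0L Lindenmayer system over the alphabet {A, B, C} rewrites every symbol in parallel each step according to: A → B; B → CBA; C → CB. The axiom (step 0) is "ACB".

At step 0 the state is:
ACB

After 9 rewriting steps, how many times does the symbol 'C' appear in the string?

t=0: ACB
t=1: BCBCBA
t=2: CBACBCBACBCBAB
t=3: CBCBABCBCBACBCBABCBCBACBCBABCBA
t=4: CBCBACBCBABCBACBCBACBCBABCBCBACBCBABCBACBCBACBCBABCBCBACBCBABCBACBCBAB
t=5: CBCBACBCBABCBCBACBCBABCBACBCBABCBCBACBCBABCBCBACBCBABCBACB…BCBACBCBABCBACBCBACBCBABCBCBACBCBABCBACBCBABCBCBACBCBABCBA  (len 157)
t=6: CBCBACBCBABCBCBACBCBABCBACBCBACBCBABCBCBACBCBABCBACBCBABCB…CBABCBACBCBABCBCBACBCBABCBACBCBACBCBABCBCBACBCBABCBACBCBAB  (len 353)
t=7: CBCBACBCBABCBCBACBCBABCBACBCBACBCBABCBCBACBCBABCBACBCBABCB…BCBACBCBABCBACBCBACBCBABCBCBACBCBABCBACBCBABCBCBACBCBABCBA  (len 793)
t=8: CBCBACBCBABCBCBACBCBABCBACBCBACBCBABCBCBACBCBABCBACBCBABCB…CBABCBACBCBABCBCBACBCBABCBACBCBACBCBABCBCBACBCBABCBACBCBAB  (len 1782)
t=9: CBCBACBCBABCBCBACBCBABCBACBCBACBCBABCBCBACBCBABCBACBCBABCB…BCBACBCBABCBACBCBACBCBABCBCBACBCBABCBACBCBABCBCBACBCBABCBA  (len 4004)

1429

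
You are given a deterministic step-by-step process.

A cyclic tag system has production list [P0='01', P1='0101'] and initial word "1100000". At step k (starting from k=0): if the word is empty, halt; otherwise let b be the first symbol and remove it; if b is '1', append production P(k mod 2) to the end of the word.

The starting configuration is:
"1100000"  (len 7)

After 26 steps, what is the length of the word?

0) "1100000"  (len 7)
1) "10000001"  (len 8)
2) "00000010101"  (len 11)
3) "0000010101"  (len 10)
4) "000010101"  (len 9)
5) "00010101"  (len 8)
6) "0010101"  (len 7)
7) "010101"  (len 6)
8) "10101"  (len 5)
9) "010101"  (len 6)
10) "10101"  (len 5)
11) "010101"  (len 6)
12) "10101"  (len 5)
13) "010101"  (len 6)
14) "10101"  (len 5)
15) "010101"  (len 6)
16) "10101"  (len 5)
17) "010101"  (len 6)
18) "10101"  (len 5)
19) "010101"  (len 6)
20) "10101"  (len 5)
21) "010101"  (len 6)
22) "10101"  (len 5)
23) "010101"  (len 6)
24) "10101"  (len 5)
25) "010101"  (len 6)
26) "10101"  (len 5)

5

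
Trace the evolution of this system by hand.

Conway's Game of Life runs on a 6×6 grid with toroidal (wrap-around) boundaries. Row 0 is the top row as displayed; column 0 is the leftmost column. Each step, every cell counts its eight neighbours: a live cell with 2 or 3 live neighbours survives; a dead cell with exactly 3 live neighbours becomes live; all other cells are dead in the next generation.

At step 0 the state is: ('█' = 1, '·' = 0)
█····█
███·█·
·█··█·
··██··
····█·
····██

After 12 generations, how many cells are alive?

k=0  █····█
███·█·
·█··█·
··██··
····█·
····██
k=1  ···█··
··███·
█···██
··███·
····██
█···█·
k=2  ··█··█
··█···
·█····
█·····
······
···██·
k=3  ··█·█·
·██···
·█····
······
······
···██·
k=4  ·██·█·
·███··
·██···
······
······
···██·
k=5  ·█··█·
█·····
·█·█··
······
······
··███·
k=6  ·██·██
███···
······
······
···█··
··███·
k=7  ····██
█·██·█
·█····
······
··███·
·█···█
k=8  ·███··
████·█
███···
··██··
··███·
█·█··█
k=9  ······
····██
····██
····█·
····██
█····█
k=10  █···█·
····██
···█··
···█··
█···█·
█···██
k=11  █··█··
···███
···█··
···██·
█··██·
██·██·
k=12  ██····
··██·█
··█··█
··█··█
██····
██····

13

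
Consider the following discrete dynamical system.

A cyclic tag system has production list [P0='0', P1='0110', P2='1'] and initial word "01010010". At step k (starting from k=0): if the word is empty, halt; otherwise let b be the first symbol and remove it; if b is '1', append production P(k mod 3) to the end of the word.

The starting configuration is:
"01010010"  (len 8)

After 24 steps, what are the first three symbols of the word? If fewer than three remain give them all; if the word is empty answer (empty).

101

0) "01010010"  (len 8)
1) "1010010"  (len 7)
2) "0100100110"  (len 10)
3) "100100110"  (len 9)
4) "001001100"  (len 9)
5) "01001100"  (len 8)
6) "1001100"  (len 7)
7) "0011000"  (len 7)
8) "011000"  (len 6)
9) "11000"  (len 5)
10) "10000"  (len 5)
11) "00000110"  (len 8)
12) "0000110"  (len 7)
13) "000110"  (len 6)
14) "00110"  (len 5)
15) "0110"  (len 4)
16) "110"  (len 3)
17) "100110"  (len 6)
18) "001101"  (len 6)
19) "01101"  (len 5)
20) "1101"  (len 4)
21) "1011"  (len 4)
22) "0110"  (len 4)
23) "110"  (len 3)
24) "101"  (len 3)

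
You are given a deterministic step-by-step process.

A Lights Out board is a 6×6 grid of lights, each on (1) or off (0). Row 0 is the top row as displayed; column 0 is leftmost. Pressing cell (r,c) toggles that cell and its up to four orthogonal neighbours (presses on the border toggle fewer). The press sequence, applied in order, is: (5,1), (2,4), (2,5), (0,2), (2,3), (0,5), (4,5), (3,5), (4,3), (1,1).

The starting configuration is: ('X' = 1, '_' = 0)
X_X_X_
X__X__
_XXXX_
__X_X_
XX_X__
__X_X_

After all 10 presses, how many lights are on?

gen 0: X_X_X_
X__X__
_XXXX_
__X_X_
XX_X__
__X_X_
gen 1: X_X_X_
X__X__
_XXXX_
__X_X_
X__X__
XX__X_
gen 2: X_X_X_
X__XX_
_XX__X
__X___
X__X__
XX__X_
gen 3: X_X_X_
X__XXX
_XX_X_
__X__X
X__X__
XX__X_
gen 4: XX_XX_
X_XXXX
_XX_X_
__X__X
X__X__
XX__X_
gen 5: XX_XX_
X_X_XX
_X_X__
__XX_X
X__X__
XX__X_
gen 6: XX_X_X
X_X_X_
_X_X__
__XX_X
X__X__
XX__X_
gen 7: XX_X_X
X_X_X_
_X_X__
__XX__
X__XXX
XX__XX
gen 8: XX_X_X
X_X_X_
_X_X_X
__XXXX
X__XX_
XX__XX
gen 9: XX_X_X
X_X_X_
_X_X_X
__X_XX
X_X___
XX_XXX
gen 10: X__X_X
_X__X_
___X_X
__X_XX
X_X___
XX_XXX

17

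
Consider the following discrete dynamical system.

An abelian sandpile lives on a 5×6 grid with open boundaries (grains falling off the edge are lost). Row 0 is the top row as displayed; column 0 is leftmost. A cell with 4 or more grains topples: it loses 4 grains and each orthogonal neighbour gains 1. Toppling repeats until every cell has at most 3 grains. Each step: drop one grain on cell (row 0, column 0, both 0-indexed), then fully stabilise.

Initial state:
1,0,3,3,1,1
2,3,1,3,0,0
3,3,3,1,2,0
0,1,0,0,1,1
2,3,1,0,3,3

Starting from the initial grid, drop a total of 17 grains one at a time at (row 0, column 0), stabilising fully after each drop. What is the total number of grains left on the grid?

45

gen 0: 1,0,3,3,1,1
2,3,1,3,0,0
3,3,3,1,2,0
0,1,0,0,1,1
2,3,1,0,3,3
gen 1: 2,0,3,3,1,1
2,3,1,3,0,0
3,3,3,1,2,0
0,1,0,0,1,1
2,3,1,0,3,3
gen 2: 3,0,3,3,1,1
2,3,1,3,0,0
3,3,3,1,2,0
0,1,0,0,1,1
2,3,1,0,3,3
gen 3: 0,1,3,3,1,1
3,3,1,3,0,0
3,3,3,1,2,0
0,1,0,0,1,1
2,3,1,0,3,3
gen 4: 1,1,3,3,1,1
3,3,1,3,0,0
3,3,3,1,2,0
0,1,0,0,1,1
2,3,1,0,3,3
gen 5: 2,1,3,3,1,1
3,3,1,3,0,0
3,3,3,1,2,0
0,1,0,0,1,1
2,3,1,0,3,3
gen 6: 3,1,3,3,1,1
3,3,1,3,0,0
3,3,3,1,2,0
0,1,0,0,1,1
2,3,1,0,3,3
gen 7: 1,3,3,3,1,1
2,1,3,3,0,0
1,2,0,2,2,0
1,2,1,0,1,1
2,3,1,0,3,3
gen 8: 2,3,3,3,1,1
2,1,3,3,0,0
1,2,0,2,2,0
1,2,1,0,1,1
2,3,1,0,3,3
gen 9: 3,3,3,3,1,1
2,1,3,3,0,0
1,2,0,2,2,0
1,2,1,0,1,1
2,3,1,0,3,3
gen 10: 1,1,2,1,2,1
3,3,1,1,1,0
1,2,1,3,2,0
1,2,1,0,1,1
2,3,1,0,3,3
gen 11: 2,1,2,1,2,1
3,3,1,1,1,0
1,2,1,3,2,0
1,2,1,0,1,1
2,3,1,0,3,3
gen 12: 3,1,2,1,2,1
3,3,1,1,1,0
1,2,1,3,2,0
1,2,1,0,1,1
2,3,1,0,3,3
gen 13: 1,3,2,1,2,1
1,0,2,1,1,0
2,3,1,3,2,0
1,2,1,0,1,1
2,3,1,0,3,3
gen 14: 2,3,2,1,2,1
1,0,2,1,1,0
2,3,1,3,2,0
1,2,1,0,1,1
2,3,1,0,3,3
gen 15: 3,3,2,1,2,1
1,0,2,1,1,0
2,3,1,3,2,0
1,2,1,0,1,1
2,3,1,0,3,3
gen 16: 1,0,3,1,2,1
2,1,2,1,1,0
2,3,1,3,2,0
1,2,1,0,1,1
2,3,1,0,3,3
gen 17: 2,0,3,1,2,1
2,1,2,1,1,0
2,3,1,3,2,0
1,2,1,0,1,1
2,3,1,0,3,3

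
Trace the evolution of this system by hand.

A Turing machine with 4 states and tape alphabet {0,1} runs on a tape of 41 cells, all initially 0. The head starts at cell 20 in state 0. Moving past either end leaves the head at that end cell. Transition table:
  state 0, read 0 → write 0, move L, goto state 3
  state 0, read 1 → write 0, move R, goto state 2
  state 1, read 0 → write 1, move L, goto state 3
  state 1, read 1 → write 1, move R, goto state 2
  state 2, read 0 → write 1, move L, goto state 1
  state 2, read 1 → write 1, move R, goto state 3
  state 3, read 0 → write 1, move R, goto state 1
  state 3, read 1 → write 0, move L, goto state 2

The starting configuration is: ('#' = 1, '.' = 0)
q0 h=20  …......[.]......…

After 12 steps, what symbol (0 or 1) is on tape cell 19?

step 0: q0 h=20  …......[.]......…
step 1: q3 h=19  …......[.]......…
step 2: q1 h=20  ….....#[.]......…
step 3: q3 h=19  …......[#]#.....…
step 4: q2 h=18  …......[.].#....…
step 5: q1 h=17  …......[.]#.#...…
step 6: q3 h=16  …......[.]##.#..…
step 7: q1 h=17  ….....#[#]#.#...…
step 8: q2 h=18  …....##[#].#....…
step 9: q3 h=19  …...###[.]#.....…
step 10: q1 h=20  …..####[#]......…
step 11: q2 h=21  ….#####[.]......…
step 12: q1 h=20  …..####[#]#.....…

1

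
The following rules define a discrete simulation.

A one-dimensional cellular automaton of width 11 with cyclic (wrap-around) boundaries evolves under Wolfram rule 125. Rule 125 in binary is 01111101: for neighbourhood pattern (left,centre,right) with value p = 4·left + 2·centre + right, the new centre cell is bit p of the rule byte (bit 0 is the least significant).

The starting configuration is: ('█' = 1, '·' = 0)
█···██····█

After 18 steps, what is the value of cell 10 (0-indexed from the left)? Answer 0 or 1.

1

step 0: █···██····█
step 1: ███·█████·█
step 2: ··███···███
step 3: █·█·███·█·█
step 4: █████·█████
step 5: ····███····
step 6: ███·█·█████
step 7: ··█████····
step 8: █·█···█████
step 9: █████·█····
step 10: █···██████·
step 11: ███·█····██
step 12: ··██████·█·
step 13: █·█····████
step 14: ██████·█···
step 15: █····█████·
step 16: ████·█···██
step 17: ···█████·█·
step 18: ██·█···████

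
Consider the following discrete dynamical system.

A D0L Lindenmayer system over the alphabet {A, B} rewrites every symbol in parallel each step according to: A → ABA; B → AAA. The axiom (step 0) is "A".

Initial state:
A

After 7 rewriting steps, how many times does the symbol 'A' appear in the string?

1640

step 0: A
step 1: ABA
step 2: ABAAAAABA
step 3: ABAAAAABAABAABAABAABAAAAABA
step 4: ABAAAAABAABAABAABAABAAAAABAABAAAAABAABAAAAABAABAAAAABAABAAAAABAABAABAABAABAAAAABA
step 5: ABAAAAABAABAABAABAABAAAAABAABAAAAABAABAAAAABAABAAAAABAABAA…AABAABAAAAABAABAAAAABAABAAAAABAABAAAAABAABAABAABAABAAAAABA  (len 243)
step 6: ABAAAAABAABAABAABAABAAAAABAABAAAAABAABAAAAABAABAAAAABAABAA…AABAABAAAAABAABAAAAABAABAAAAABAABAAAAABAABAABAABAABAAAAABA  (len 729)
step 7: ABAAAAABAABAABAABAABAAAAABAABAAAAABAABAAAAABAABAAAAABAABAA…AABAABAAAAABAABAAAAABAABAAAAABAABAAAAABAABAABAABAABAAAAABA  (len 2187)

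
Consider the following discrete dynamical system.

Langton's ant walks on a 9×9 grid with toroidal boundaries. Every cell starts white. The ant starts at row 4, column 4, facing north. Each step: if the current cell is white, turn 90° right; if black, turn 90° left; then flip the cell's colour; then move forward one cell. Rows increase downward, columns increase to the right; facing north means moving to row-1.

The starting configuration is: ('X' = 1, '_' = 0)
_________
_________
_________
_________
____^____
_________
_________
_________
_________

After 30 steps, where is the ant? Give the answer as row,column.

k=0  _________
_________
_________
_________
____^____
_________
_________
_________
_________
k=1  _________
_________
_________
_________
____X>___
_________
_________
_________
_________
k=2  _________
_________
_________
_________
____XX___
_____v___
_________
_________
_________
k=3  _________
_________
_________
_________
____XX___
____<X___
_________
_________
_________
k=4  _________
_________
_________
_________
____^X___
____XX___
_________
_________
_________
k=5  _________
_________
_________
_________
___<_X___
____XX___
_________
_________
_________
k=6  _________
_________
_________
___^_____
___X_X___
____XX___
_________
_________
_________
k=7  _________
_________
_________
___X>____
___X_X___
____XX___
_________
_________
_________
k=8  _________
_________
_________
___XX____
___XvX___
____XX___
_________
_________
_________
k=9  _________
_________
_________
___XX____
___<XX___
____XX___
_________
_________
_________
k=10  _________
_________
_________
___XX____
____XX___
___vXX___
_________
_________
_________
k=11  _________
_________
_________
___XX____
____XX___
__<XXX___
_________
_________
_________
k=12  _________
_________
_________
___XX____
__^_XX___
__XXXX___
_________
_________
_________
k=13  _________
_________
_________
___XX____
__X>XX___
__XXXX___
_________
_________
_________
k=14  _________
_________
_________
___XX____
__XXXX___
__XvXX___
_________
_________
_________
k=15  _________
_________
_________
___XX____
__XXXX___
__X_>X___
_________
_________
_________
k=16  _________
_________
_________
___XX____
__XX^X___
__X__X___
_________
_________
_________
k=17  _________
_________
_________
___XX____
__X<_X___
__X__X___
_________
_________
_________
k=18  _________
_________
_________
___XX____
__X__X___
__Xv_X___
_________
_________
_________
k=19  _________
_________
_________
___XX____
__X__X___
__<X_X___
_________
_________
_________
k=20  _________
_________
_________
___XX____
__X__X___
___X_X___
__v______
_________
_________
k=21  _________
_________
_________
___XX____
__X__X___
___X_X___
_<X______
_________
_________
k=22  _________
_________
_________
___XX____
__X__X___
_^_X_X___
_XX______
_________
_________
k=23  _________
_________
_________
___XX____
__X__X___
_X>X_X___
_XX______
_________
_________
k=24  _________
_________
_________
___XX____
__X__X___
_XXX_X___
_Xv______
_________
_________
k=25  _________
_________
_________
___XX____
__X__X___
_XXX_X___
_X_>_____
_________
_________
k=26  _________
_________
_________
___XX____
__X__X___
_XXX_X___
_X_X_____
___v_____
_________
k=27  _________
_________
_________
___XX____
__X__X___
_XXX_X___
_X_X_____
__<X_____
_________
k=28  _________
_________
_________
___XX____
__X__X___
_XXX_X___
_X^X_____
__XX_____
_________
k=29  _________
_________
_________
___XX____
__X__X___
_XXX_X___
_XX>_____
__XX_____
_________
k=30  _________
_________
_________
___XX____
__X__X___
_XX^_X___
_XX______
__XX_____
_________

5,3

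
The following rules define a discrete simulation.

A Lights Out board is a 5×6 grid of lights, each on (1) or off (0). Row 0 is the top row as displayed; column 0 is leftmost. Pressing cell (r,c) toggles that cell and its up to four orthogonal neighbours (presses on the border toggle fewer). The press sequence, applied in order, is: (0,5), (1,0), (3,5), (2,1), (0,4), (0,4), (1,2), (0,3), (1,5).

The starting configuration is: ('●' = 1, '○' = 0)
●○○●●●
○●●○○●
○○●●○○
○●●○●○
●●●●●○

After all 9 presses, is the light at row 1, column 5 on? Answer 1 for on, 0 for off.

[0] ●○○●●●
○●●○○●
○○●●○○
○●●○●○
●●●●●○
[1] ●○○●○○
○●●○○○
○○●●○○
○●●○●○
●●●●●○
[2] ○○○●○○
●○●○○○
●○●●○○
○●●○●○
●●●●●○
[3] ○○○●○○
●○●○○○
●○●●○●
○●●○○●
●●●●●●
[4] ○○○●○○
●●●○○○
○●○●○●
○○●○○●
●●●●●●
[5] ○○○○●●
●●●○●○
○●○●○●
○○●○○●
●●●●●●
[6] ○○○●○○
●●●○○○
○●○●○●
○○●○○●
●●●●●●
[7] ○○●●○○
●○○●○○
○●●●○●
○○●○○●
●●●●●●
[8] ○○○○●○
●○○○○○
○●●●○●
○○●○○●
●●●●●●
[9] ○○○○●●
●○○○●●
○●●●○○
○○●○○●
●●●●●●

1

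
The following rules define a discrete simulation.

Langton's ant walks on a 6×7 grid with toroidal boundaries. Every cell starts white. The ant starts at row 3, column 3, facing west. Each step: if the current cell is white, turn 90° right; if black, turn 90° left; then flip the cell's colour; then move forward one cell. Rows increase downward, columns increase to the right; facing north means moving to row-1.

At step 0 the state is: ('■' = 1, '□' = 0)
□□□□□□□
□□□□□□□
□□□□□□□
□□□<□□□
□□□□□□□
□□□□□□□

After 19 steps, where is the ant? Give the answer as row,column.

5,4

t=0: □□□□□□□
□□□□□□□
□□□□□□□
□□□<□□□
□□□□□□□
□□□□□□□
t=1: □□□□□□□
□□□□□□□
□□□^□□□
□□□■□□□
□□□□□□□
□□□□□□□
t=2: □□□□□□□
□□□□□□□
□□□■>□□
□□□■□□□
□□□□□□□
□□□□□□□
t=3: □□□□□□□
□□□□□□□
□□□■■□□
□□□■v□□
□□□□□□□
□□□□□□□
t=4: □□□□□□□
□□□□□□□
□□□■■□□
□□□<■□□
□□□□□□□
□□□□□□□
t=5: □□□□□□□
□□□□□□□
□□□■■□□
□□□□■□□
□□□v□□□
□□□□□□□
t=6: □□□□□□□
□□□□□□□
□□□■■□□
□□□□■□□
□□<■□□□
□□□□□□□
t=7: □□□□□□□
□□□□□□□
□□□■■□□
□□^□■□□
□□■■□□□
□□□□□□□
t=8: □□□□□□□
□□□□□□□
□□□■■□□
□□■>■□□
□□■■□□□
□□□□□□□
t=9: □□□□□□□
□□□□□□□
□□□■■□□
□□■■■□□
□□■v□□□
□□□□□□□
t=10: □□□□□□□
□□□□□□□
□□□■■□□
□□■■■□□
□□■□>□□
□□□□□□□
t=11: □□□□□□□
□□□□□□□
□□□■■□□
□□■■■□□
□□■□■□□
□□□□v□□
t=12: □□□□□□□
□□□□□□□
□□□■■□□
□□■■■□□
□□■□■□□
□□□<■□□
t=13: □□□□□□□
□□□□□□□
□□□■■□□
□□■■■□□
□□■^■□□
□□□■■□□
t=14: □□□□□□□
□□□□□□□
□□□■■□□
□□■■■□□
□□■■>□□
□□□■■□□
t=15: □□□□□□□
□□□□□□□
□□□■■□□
□□■■^□□
□□■■□□□
□□□■■□□
t=16: □□□□□□□
□□□□□□□
□□□■■□□
□□■<□□□
□□■■□□□
□□□■■□□
t=17: □□□□□□□
□□□□□□□
□□□■■□□
□□■□□□□
□□■v□□□
□□□■■□□
t=18: □□□□□□□
□□□□□□□
□□□■■□□
□□■□□□□
□□■□>□□
□□□■■□□
t=19: □□□□□□□
□□□□□□□
□□□■■□□
□□■□□□□
□□■□■□□
□□□■v□□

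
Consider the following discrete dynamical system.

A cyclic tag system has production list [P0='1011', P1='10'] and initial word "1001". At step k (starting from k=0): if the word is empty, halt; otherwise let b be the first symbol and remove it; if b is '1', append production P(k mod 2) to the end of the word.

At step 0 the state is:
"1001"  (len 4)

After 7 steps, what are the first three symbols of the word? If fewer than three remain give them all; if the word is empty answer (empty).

step 0: "1001"  (len 4)
step 1: "0011011"  (len 7)
step 2: "011011"  (len 6)
step 3: "11011"  (len 5)
step 4: "101110"  (len 6)
step 5: "011101011"  (len 9)
step 6: "11101011"  (len 8)
step 7: "11010111011"  (len 11)

110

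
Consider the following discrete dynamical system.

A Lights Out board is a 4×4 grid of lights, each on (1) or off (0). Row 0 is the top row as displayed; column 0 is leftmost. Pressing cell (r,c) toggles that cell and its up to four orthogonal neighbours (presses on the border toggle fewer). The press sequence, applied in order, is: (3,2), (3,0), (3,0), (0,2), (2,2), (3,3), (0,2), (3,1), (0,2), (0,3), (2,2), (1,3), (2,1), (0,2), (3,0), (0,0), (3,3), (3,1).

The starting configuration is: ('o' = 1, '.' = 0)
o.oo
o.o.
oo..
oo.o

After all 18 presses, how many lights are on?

step 0: o.oo
o.o.
oo..
oo.o
step 1: o.oo
o.o.
ooo.
o.o.
step 2: o.oo
o.o.
.oo.
.oo.
step 3: o.oo
o.o.
ooo.
o.o.
step 4: oo..
o...
ooo.
o.o.
step 5: oo..
o.o.
o..o
o...
step 6: oo..
o.o.
o...
o.oo
step 7: o.oo
o...
o...
o.oo
step 8: o.oo
o...
oo..
.o.o
step 9: oo..
o.o.
oo..
.o.o
step 10: oooo
o.oo
oo..
.o.o
step 11: oooo
o..o
o.oo
.ooo
step 12: ooo.
o.o.
o.o.
.ooo
step 13: ooo.
ooo.
.o..
..oo
step 14: o..o
oo..
.o..
..oo
step 15: o..o
oo..
oo..
oooo
step 16: .o.o
.o..
oo..
oooo
step 17: .o.o
.o..
oo.o
oo..
step 18: .o.o
.o..
o..o
..o.

6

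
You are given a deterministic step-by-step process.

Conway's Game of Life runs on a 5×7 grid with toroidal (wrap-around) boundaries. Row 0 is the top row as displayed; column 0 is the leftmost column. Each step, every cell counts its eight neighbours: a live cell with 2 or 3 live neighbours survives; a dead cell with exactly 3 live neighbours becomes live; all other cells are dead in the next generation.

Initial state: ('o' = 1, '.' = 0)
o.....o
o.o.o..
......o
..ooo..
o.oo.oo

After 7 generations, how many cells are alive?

4

0) o.....o
o.o.o..
......o
..ooo..
o.oo.oo
1) ..o.o..
oo...o.
.oo.oo.
ooo.o..
o.o..o.
2) o.oooo.
o....oo
....oo.
o...o..
o.o.ooo
3) ..o....
oo.....
o...o..
oo.....
o.o....
4) o.o....
oo.....
......o
o.....o
o.o....
5) o.o...o
oo....o
.o....o
oo....o
o......
6) .......
..o..o.
..o..o.
.o....o
.......
7) .......
.......
.oo..oo
.......
.......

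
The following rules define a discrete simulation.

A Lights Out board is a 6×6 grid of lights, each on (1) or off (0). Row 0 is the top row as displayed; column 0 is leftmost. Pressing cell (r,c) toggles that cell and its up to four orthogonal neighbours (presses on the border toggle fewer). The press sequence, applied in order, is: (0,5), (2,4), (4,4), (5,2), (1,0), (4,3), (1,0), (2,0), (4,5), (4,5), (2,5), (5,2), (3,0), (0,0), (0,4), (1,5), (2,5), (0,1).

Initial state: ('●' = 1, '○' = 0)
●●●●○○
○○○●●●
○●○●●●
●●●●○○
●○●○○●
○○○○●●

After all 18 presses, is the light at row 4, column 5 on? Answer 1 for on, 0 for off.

0

t=0: ●●●●○○
○○○●●●
○●○●●●
●●●●○○
●○●○○●
○○○○●●
t=1: ●●●●●●
○○○●●○
○●○●●●
●●●●○○
●○●○○●
○○○○●●
t=2: ●●●●●●
○○○●○○
○●○○○○
●●●●●○
●○●○○●
○○○○●●
t=3: ●●●●●●
○○○●○○
○●○○○○
●●●●○○
●○●●●○
○○○○○●
t=4: ●●●●●●
○○○●○○
○●○○○○
●●●●○○
●○○●●○
○●●●○●
t=5: ○●●●●●
●●○●○○
●●○○○○
●●●●○○
●○○●●○
○●●●○●
t=6: ○●●●●●
●●○●○○
●●○○○○
●●●○○○
●○●○○○
○●●○○●
t=7: ●●●●●●
○○○●○○
○●○○○○
●●●○○○
●○●○○○
○●●○○●
t=8: ●●●●●●
●○○●○○
●○○○○○
○●●○○○
●○●○○○
○●●○○●
t=9: ●●●●●●
●○○●○○
●○○○○○
○●●○○●
●○●○●●
○●●○○○
t=10: ●●●●●●
●○○●○○
●○○○○○
○●●○○○
●○●○○○
○●●○○●
t=11: ●●●●●●
●○○●○●
●○○○●●
○●●○○●
●○●○○○
○●●○○●
t=12: ●●●●●●
●○○●○●
●○○○●●
○●●○○●
●○○○○○
○○○●○●
t=13: ●●●●●●
●○○●○●
○○○○●●
●○●○○●
○○○○○○
○○○●○●
t=14: ○○●●●●
○○○●○●
○○○○●●
●○●○○●
○○○○○○
○○○●○●
t=15: ○○●○○○
○○○●●●
○○○○●●
●○●○○●
○○○○○○
○○○●○●
t=16: ○○●○○●
○○○●○○
○○○○●○
●○●○○●
○○○○○○
○○○●○●
t=17: ○○●○○●
○○○●○●
○○○○○●
●○●○○○
○○○○○○
○○○●○●
t=18: ●●○○○●
○●○●○●
○○○○○●
●○●○○○
○○○○○○
○○○●○●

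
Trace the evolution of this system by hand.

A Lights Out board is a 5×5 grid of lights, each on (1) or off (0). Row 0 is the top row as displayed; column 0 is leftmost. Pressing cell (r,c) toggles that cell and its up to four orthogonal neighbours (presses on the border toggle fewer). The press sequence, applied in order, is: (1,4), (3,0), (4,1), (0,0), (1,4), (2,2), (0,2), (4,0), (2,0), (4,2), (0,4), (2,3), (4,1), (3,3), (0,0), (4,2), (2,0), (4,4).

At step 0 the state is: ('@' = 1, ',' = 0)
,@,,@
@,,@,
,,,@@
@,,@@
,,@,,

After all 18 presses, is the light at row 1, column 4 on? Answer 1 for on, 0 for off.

step 0: ,@,,@
@,,@,
,,,@@
@,,@@
,,@,,
step 1: ,@,,,
@,,,@
,,,@,
@,,@@
,,@,,
step 2: ,@,,,
@,,,@
@,,@,
,@,@@
@,@,,
step 3: ,@,,,
@,,,@
@,,@,
,,,@@
,@,,,
step 4: @,,,,
,,,,@
@,,@,
,,,@@
,@,,,
step 5: @,,,@
,,,@,
@,,@@
,,,@@
,@,,,
step 6: @,,,@
,,@@,
@@@,@
,,@@@
,@,,,
step 7: @@@@@
,,,@,
@@@,@
,,@@@
,@,,,
step 8: @@@@@
,,,@,
@@@,@
@,@@@
@,,,,
step 9: @@@@@
@,,@,
,,@,@
,,@@@
@,,,,
step 10: @@@@@
@,,@,
,,@,@
,,,@@
@@@@,
step 11: @@@,,
@,,@@
,,@,@
,,,@@
@@@@,
step 12: @@@,,
@,,,@
,,,@,
,,,,@
@@@@,
step 13: @@@,,
@,,,@
,,,@,
,@,,@
,,,@,
step 14: @@@,,
@,,,@
,,,,,
,@@@,
,,,,,
step 15: ,,@,,
,,,,@
,,,,,
,@@@,
,,,,,
step 16: ,,@,,
,,,,@
,,,,,
,@,@,
,@@@,
step 17: ,,@,,
@,,,@
@@,,,
@@,@,
,@@@,
step 18: ,,@,,
@,,,@
@@,,,
@@,@@
,@@,@

1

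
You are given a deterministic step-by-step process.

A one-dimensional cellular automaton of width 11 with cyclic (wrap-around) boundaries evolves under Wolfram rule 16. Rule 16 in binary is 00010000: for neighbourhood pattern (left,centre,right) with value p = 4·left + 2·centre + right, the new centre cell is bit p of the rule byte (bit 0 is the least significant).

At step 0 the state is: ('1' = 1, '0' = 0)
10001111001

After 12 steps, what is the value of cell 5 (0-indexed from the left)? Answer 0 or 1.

step 0: 10001111001
step 1: 01000000100
step 2: 00100000010
step 3: 00010000001
step 4: 10001000000
step 5: 01000100000
step 6: 00100010000
step 7: 00010001000
step 8: 00001000100
step 9: 00000100010
step 10: 00000010001
step 11: 10000001000
step 12: 01000000100

0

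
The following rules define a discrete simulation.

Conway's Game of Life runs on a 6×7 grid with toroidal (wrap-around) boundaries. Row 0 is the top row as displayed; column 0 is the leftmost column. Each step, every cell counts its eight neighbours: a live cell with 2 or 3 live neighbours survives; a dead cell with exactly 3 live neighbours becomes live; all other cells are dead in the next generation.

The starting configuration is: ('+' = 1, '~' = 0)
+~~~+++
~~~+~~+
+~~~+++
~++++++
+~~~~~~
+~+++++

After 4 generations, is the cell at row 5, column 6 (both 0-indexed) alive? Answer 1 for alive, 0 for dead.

step 0: +~~~+++
~~~+~~+
+~~~+++
~++++++
+~~~~~~
+~+++++
step 1: ~++~~~~
~~~+~~~
~+~~~~~
~+++~~~
~~~~~~~
~~~+~~~
step 2: ~~++~~~
~+~~~~~
~+~+~~~
~++~~~~
~~~+~~~
~~+~~~~
step 3: ~+++~~~
~+~+~~~
++~~~~~
~+~+~~~
~+~+~~~
~~+~~~~
step 4: ~+~+~~~
~~~+~~~
++~~~~~
~+~~~~~
~+~+~~~
~~~~~~~

0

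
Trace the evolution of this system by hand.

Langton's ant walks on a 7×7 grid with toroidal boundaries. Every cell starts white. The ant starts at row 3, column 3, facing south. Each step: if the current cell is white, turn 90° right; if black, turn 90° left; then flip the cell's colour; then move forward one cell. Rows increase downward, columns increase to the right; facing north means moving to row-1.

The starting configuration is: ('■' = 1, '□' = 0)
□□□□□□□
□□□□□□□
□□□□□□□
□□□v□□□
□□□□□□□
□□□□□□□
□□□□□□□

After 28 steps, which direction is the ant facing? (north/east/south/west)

step 0: □□□□□□□
□□□□□□□
□□□□□□□
□□□v□□□
□□□□□□□
□□□□□□□
□□□□□□□
step 1: □□□□□□□
□□□□□□□
□□□□□□□
□□<■□□□
□□□□□□□
□□□□□□□
□□□□□□□
step 2: □□□□□□□
□□□□□□□
□□^□□□□
□□■■□□□
□□□□□□□
□□□□□□□
□□□□□□□
step 3: □□□□□□□
□□□□□□□
□□■>□□□
□□■■□□□
□□□□□□□
□□□□□□□
□□□□□□□
step 4: □□□□□□□
□□□□□□□
□□■■□□□
□□■v□□□
□□□□□□□
□□□□□□□
□□□□□□□
step 5: □□□□□□□
□□□□□□□
□□■■□□□
□□■□>□□
□□□□□□□
□□□□□□□
□□□□□□□
step 6: □□□□□□□
□□□□□□□
□□■■□□□
□□■□■□□
□□□□v□□
□□□□□□□
□□□□□□□
step 7: □□□□□□□
□□□□□□□
□□■■□□□
□□■□■□□
□□□<■□□
□□□□□□□
□□□□□□□
step 8: □□□□□□□
□□□□□□□
□□■■□□□
□□■^■□□
□□□■■□□
□□□□□□□
□□□□□□□
step 9: □□□□□□□
□□□□□□□
□□■■□□□
□□■■>□□
□□□■■□□
□□□□□□□
□□□□□□□
step 10: □□□□□□□
□□□□□□□
□□■■^□□
□□■■□□□
□□□■■□□
□□□□□□□
□□□□□□□
step 11: □□□□□□□
□□□□□□□
□□■■■>□
□□■■□□□
□□□■■□□
□□□□□□□
□□□□□□□
step 12: □□□□□□□
□□□□□□□
□□■■■■□
□□■■□v□
□□□■■□□
□□□□□□□
□□□□□□□
step 13: □□□□□□□
□□□□□□□
□□■■■■□
□□■■<■□
□□□■■□□
□□□□□□□
□□□□□□□
step 14: □□□□□□□
□□□□□□□
□□■■^■□
□□■■■■□
□□□■■□□
□□□□□□□
□□□□□□□
step 15: □□□□□□□
□□□□□□□
□□■<□■□
□□■■■■□
□□□■■□□
□□□□□□□
□□□□□□□
step 16: □□□□□□□
□□□□□□□
□□■□□■□
□□■v■■□
□□□■■□□
□□□□□□□
□□□□□□□
step 17: □□□□□□□
□□□□□□□
□□■□□■□
□□■□>■□
□□□■■□□
□□□□□□□
□□□□□□□
step 18: □□□□□□□
□□□□□□□
□□■□^■□
□□■□□■□
□□□■■□□
□□□□□□□
□□□□□□□
step 19: □□□□□□□
□□□□□□□
□□■□■>□
□□■□□■□
□□□■■□□
□□□□□□□
□□□□□□□
step 20: □□□□□□□
□□□□□^□
□□■□■□□
□□■□□■□
□□□■■□□
□□□□□□□
□□□□□□□
step 21: □□□□□□□
□□□□□■>
□□■□■□□
□□■□□■□
□□□■■□□
□□□□□□□
□□□□□□□
step 22: □□□□□□□
□□□□□■■
□□■□■□v
□□■□□■□
□□□■■□□
□□□□□□□
□□□□□□□
step 23: □□□□□□□
□□□□□■■
□□■□■<■
□□■□□■□
□□□■■□□
□□□□□□□
□□□□□□□
step 24: □□□□□□□
□□□□□^■
□□■□■■■
□□■□□■□
□□□■■□□
□□□□□□□
□□□□□□□
step 25: □□□□□□□
□□□□<□■
□□■□■■■
□□■□□■□
□□□■■□□
□□□□□□□
□□□□□□□
step 26: □□□□^□□
□□□□■□■
□□■□■■■
□□■□□■□
□□□■■□□
□□□□□□□
□□□□□□□
step 27: □□□□■>□
□□□□■□■
□□■□■■■
□□■□□■□
□□□■■□□
□□□□□□□
□□□□□□□
step 28: □□□□■■□
□□□□■v■
□□■□■■■
□□■□□■□
□□□■■□□
□□□□□□□
□□□□□□□

south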